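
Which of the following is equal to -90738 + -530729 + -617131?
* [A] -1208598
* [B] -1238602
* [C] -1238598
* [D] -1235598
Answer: C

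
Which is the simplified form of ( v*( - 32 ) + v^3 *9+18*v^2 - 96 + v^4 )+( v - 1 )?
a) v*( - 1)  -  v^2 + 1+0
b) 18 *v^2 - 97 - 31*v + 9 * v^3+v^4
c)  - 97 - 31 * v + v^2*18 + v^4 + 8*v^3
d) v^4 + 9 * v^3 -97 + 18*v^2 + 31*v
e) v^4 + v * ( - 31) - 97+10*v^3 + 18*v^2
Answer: b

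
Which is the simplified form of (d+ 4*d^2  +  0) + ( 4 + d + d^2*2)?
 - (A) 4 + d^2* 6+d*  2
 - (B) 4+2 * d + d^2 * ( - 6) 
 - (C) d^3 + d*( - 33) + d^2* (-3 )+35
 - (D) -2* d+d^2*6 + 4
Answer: A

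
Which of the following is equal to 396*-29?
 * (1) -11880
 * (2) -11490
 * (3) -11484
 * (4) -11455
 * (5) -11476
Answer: 3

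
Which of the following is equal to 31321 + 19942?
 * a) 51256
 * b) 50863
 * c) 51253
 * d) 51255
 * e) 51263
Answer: e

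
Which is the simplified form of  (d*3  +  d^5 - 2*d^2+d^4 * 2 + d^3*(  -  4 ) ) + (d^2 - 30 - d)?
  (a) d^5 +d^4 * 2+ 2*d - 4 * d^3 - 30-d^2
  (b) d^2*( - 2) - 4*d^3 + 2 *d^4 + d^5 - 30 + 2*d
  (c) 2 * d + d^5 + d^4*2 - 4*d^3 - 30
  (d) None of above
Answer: a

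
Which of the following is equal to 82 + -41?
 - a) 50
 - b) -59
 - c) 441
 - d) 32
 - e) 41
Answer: e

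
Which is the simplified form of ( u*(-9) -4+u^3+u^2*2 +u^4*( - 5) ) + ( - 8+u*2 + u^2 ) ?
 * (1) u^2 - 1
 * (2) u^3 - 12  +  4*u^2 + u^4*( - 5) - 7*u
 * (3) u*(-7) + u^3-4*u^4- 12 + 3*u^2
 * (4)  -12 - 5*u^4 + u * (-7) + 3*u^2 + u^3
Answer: 4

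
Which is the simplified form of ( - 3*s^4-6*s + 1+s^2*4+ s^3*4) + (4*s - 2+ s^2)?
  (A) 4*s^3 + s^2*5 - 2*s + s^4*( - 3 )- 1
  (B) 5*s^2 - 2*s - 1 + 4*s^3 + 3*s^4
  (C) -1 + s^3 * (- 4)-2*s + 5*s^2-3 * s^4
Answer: A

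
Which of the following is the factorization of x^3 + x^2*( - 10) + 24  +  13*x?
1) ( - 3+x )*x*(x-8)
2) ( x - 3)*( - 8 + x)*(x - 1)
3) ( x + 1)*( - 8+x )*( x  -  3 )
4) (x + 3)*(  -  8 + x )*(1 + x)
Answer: 3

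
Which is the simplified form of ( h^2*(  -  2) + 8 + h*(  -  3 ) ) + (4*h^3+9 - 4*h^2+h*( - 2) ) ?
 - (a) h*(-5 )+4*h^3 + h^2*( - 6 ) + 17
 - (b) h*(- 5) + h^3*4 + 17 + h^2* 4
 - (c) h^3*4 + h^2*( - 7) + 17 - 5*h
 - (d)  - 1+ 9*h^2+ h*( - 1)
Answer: a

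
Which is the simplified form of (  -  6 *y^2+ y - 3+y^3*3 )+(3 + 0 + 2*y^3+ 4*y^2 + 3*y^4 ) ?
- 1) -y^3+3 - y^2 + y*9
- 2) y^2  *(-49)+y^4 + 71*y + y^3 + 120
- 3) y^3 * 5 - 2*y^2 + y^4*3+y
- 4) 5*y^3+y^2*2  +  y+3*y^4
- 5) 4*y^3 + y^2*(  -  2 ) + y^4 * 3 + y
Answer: 3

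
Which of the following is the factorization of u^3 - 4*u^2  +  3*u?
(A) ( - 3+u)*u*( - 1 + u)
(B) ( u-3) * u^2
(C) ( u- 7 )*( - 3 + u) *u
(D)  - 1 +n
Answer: A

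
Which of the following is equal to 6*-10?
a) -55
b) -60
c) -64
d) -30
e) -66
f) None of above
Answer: b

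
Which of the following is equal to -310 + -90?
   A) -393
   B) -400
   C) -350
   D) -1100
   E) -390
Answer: B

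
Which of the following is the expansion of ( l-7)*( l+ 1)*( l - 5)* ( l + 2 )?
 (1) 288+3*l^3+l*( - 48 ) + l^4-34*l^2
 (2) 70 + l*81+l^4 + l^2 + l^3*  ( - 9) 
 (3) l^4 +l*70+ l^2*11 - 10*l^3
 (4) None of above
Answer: 2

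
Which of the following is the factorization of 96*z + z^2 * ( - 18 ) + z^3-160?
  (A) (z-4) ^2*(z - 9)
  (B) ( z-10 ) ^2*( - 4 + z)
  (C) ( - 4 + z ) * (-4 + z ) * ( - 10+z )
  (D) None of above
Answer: C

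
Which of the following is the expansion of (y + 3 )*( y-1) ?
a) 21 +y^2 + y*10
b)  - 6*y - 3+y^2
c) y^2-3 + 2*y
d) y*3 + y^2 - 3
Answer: c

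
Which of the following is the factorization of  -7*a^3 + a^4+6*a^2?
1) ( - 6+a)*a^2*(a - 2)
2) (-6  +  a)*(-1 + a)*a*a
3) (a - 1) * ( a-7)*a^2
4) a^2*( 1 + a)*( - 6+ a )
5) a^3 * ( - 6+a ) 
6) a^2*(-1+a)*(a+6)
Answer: 2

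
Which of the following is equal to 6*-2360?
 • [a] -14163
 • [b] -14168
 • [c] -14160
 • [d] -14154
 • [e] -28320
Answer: c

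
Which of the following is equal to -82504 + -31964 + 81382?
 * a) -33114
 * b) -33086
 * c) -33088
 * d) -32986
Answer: b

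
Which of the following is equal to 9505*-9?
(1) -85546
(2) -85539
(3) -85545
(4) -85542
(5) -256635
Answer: 3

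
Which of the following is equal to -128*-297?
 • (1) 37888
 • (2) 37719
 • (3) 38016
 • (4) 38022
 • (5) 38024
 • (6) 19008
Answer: 3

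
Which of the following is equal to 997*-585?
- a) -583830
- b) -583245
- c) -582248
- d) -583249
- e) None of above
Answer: b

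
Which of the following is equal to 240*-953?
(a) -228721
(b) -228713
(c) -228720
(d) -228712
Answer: c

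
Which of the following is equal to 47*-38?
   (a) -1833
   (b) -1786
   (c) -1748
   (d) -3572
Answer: b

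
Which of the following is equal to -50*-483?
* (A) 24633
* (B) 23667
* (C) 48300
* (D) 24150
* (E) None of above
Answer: D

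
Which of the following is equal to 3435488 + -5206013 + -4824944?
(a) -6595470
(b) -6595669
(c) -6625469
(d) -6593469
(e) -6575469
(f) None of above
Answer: f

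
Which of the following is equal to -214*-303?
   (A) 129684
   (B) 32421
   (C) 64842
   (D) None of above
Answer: C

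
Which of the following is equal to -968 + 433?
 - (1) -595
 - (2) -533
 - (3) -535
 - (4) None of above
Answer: 3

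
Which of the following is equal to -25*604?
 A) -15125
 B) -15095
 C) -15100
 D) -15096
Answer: C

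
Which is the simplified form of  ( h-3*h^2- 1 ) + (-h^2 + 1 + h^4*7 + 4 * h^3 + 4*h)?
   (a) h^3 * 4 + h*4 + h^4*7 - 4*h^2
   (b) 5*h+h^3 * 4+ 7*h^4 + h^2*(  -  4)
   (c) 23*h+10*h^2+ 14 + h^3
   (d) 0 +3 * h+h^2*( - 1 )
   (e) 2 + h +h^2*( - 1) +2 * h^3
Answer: b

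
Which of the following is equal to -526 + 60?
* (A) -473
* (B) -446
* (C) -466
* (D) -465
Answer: C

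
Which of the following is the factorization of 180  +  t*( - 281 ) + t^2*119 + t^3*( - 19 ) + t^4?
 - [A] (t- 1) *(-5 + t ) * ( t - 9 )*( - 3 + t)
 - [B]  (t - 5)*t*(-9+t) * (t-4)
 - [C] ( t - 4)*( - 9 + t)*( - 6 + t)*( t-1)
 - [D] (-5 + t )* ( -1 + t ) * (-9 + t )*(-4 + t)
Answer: D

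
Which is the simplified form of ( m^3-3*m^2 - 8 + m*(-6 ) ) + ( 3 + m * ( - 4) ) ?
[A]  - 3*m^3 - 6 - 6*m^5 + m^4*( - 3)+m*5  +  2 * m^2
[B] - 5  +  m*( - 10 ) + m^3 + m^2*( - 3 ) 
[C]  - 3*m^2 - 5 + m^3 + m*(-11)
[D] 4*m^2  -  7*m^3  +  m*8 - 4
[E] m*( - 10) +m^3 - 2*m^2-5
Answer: B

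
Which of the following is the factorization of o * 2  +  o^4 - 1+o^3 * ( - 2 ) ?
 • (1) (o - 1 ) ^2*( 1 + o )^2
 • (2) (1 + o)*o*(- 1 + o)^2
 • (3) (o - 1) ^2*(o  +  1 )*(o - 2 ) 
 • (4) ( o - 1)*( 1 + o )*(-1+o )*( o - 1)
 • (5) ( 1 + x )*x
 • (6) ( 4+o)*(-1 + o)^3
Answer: 4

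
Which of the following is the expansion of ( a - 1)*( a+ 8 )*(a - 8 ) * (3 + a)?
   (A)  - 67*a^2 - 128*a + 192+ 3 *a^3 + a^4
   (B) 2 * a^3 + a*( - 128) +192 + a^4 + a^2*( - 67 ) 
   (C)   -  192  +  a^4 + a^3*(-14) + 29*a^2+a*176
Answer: B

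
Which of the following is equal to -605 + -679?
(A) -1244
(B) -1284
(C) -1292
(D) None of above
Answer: B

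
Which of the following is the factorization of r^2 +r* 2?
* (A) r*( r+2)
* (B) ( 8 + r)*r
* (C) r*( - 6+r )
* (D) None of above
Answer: A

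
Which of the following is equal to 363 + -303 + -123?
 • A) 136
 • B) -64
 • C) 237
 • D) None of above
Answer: D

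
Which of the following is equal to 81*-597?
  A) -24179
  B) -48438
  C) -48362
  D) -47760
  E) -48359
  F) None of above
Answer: F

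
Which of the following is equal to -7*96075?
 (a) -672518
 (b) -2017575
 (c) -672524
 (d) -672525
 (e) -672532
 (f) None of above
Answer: d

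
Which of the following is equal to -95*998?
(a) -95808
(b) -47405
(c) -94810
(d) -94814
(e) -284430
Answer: c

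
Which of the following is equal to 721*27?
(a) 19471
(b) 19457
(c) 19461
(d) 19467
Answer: d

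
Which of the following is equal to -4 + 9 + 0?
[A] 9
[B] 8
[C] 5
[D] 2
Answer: C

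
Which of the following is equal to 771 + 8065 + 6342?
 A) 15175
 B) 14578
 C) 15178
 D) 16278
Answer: C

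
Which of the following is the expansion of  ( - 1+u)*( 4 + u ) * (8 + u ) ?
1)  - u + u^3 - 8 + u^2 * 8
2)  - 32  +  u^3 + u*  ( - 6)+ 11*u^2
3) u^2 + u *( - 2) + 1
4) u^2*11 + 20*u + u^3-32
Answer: 4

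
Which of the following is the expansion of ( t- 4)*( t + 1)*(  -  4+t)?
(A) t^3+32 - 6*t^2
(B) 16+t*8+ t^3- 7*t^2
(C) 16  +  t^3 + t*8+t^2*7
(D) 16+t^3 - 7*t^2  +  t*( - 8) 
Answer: B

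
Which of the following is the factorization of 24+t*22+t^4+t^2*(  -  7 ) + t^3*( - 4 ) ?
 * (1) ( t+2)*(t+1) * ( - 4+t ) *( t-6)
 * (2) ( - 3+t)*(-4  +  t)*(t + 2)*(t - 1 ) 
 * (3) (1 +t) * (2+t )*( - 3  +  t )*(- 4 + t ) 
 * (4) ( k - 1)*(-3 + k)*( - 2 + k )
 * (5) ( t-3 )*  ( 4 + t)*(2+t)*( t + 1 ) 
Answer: 3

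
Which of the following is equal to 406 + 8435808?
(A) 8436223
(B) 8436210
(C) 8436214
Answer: C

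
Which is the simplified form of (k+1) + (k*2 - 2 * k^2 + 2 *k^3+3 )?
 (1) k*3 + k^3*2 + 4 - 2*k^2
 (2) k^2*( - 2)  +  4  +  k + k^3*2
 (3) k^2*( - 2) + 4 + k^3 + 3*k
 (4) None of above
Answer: 1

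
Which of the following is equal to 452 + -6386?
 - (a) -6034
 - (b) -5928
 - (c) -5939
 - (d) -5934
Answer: d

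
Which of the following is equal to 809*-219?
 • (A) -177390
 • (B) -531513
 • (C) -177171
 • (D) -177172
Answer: C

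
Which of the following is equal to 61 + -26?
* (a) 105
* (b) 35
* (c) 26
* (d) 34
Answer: b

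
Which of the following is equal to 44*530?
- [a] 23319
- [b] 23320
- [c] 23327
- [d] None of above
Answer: b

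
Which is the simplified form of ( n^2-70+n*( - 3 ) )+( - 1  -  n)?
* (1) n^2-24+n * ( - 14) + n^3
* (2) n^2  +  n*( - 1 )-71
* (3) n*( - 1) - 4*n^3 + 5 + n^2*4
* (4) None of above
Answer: 4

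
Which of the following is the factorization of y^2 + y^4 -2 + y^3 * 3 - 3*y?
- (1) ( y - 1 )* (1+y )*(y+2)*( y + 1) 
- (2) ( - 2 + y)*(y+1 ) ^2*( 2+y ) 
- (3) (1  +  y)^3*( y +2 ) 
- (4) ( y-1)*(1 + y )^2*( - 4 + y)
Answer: 1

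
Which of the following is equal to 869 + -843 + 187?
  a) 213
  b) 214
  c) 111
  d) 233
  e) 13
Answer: a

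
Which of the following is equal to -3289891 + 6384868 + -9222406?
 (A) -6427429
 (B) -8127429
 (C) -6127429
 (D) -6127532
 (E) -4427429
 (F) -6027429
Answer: C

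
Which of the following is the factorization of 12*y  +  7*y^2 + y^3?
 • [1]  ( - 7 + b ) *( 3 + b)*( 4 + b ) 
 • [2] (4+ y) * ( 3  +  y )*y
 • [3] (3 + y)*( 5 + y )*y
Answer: 2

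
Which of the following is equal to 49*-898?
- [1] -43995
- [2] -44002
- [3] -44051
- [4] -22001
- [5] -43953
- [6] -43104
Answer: 2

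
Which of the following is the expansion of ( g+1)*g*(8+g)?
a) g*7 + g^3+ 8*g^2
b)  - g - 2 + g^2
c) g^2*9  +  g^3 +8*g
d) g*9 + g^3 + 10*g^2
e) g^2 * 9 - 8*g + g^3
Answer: c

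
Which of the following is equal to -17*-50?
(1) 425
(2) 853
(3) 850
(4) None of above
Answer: 3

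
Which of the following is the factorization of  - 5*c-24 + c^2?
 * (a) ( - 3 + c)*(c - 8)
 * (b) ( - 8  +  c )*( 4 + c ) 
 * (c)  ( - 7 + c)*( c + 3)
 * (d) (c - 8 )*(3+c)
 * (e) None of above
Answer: d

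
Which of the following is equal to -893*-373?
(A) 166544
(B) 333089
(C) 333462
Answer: B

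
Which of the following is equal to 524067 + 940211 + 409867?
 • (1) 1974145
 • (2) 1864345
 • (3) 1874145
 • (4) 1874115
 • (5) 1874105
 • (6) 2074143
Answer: 3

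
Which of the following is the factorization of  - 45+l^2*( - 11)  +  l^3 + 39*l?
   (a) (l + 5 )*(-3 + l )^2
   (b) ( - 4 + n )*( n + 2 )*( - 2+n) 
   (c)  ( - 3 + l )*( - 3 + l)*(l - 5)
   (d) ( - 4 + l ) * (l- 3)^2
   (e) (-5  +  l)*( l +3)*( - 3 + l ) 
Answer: c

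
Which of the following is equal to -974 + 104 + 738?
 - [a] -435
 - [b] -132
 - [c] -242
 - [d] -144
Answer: b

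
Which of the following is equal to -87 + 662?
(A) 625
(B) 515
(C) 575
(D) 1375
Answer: C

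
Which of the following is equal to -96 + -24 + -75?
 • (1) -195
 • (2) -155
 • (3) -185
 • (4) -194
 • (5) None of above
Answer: 1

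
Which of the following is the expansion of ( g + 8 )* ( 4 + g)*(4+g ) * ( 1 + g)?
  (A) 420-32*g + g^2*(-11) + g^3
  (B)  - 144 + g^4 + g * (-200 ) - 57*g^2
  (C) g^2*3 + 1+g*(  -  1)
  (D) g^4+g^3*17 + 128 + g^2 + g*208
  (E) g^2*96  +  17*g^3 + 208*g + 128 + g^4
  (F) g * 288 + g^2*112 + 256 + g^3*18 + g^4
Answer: E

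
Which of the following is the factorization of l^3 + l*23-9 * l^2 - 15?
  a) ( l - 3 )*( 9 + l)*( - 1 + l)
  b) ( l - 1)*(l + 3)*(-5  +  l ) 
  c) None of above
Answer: c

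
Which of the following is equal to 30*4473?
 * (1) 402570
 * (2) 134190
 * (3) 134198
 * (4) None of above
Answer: 2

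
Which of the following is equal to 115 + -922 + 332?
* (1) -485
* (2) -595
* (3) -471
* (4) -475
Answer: 4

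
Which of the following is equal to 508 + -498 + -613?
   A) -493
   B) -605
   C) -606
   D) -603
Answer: D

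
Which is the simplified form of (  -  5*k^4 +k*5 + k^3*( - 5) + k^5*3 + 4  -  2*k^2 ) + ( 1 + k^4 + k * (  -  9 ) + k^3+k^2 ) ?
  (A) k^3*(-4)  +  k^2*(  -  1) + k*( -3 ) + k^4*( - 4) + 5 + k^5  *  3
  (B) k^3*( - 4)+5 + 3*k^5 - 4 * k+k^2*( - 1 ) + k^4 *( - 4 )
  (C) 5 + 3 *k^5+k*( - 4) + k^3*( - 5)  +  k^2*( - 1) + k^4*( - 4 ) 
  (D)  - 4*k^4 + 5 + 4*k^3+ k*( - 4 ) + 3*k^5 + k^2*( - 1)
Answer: B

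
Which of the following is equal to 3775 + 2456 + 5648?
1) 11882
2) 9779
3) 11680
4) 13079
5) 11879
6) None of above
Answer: 5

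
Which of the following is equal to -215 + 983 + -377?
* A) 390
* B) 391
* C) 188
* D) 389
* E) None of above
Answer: B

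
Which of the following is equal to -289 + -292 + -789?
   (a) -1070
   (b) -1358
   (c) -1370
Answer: c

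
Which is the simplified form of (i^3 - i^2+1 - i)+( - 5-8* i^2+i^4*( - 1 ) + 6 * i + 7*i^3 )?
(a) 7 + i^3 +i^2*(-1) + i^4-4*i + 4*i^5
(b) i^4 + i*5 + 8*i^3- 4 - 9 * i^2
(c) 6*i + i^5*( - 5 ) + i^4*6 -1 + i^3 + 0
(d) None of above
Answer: d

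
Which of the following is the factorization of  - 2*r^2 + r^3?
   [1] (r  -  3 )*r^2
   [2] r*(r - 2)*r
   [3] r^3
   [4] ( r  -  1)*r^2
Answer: 2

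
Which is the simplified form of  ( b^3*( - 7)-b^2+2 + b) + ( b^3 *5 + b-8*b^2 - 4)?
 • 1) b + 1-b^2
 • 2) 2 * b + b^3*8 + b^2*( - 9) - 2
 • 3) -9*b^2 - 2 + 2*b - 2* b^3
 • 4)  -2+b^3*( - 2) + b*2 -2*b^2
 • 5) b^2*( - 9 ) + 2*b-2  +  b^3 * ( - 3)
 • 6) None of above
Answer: 3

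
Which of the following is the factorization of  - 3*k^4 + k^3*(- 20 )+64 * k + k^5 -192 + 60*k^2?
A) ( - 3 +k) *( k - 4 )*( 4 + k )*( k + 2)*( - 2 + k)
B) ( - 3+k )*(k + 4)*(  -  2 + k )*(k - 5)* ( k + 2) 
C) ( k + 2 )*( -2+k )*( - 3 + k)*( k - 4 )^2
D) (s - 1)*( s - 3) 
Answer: A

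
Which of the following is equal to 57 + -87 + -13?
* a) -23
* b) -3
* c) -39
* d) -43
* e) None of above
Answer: d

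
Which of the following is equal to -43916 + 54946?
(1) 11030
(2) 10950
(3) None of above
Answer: 1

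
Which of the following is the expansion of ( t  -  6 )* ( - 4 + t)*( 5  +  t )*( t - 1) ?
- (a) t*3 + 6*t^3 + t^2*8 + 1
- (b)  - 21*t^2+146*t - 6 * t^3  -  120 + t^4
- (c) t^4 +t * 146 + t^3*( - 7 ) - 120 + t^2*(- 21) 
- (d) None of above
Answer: b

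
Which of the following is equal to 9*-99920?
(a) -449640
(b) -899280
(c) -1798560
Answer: b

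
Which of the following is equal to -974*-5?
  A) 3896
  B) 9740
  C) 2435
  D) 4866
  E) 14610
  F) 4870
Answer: F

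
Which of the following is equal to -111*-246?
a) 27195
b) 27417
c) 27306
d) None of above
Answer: c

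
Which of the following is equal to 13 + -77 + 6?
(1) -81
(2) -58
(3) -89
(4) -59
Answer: 2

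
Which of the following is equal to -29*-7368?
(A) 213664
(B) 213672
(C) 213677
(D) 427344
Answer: B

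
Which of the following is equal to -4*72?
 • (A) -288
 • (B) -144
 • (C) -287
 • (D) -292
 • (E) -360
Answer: A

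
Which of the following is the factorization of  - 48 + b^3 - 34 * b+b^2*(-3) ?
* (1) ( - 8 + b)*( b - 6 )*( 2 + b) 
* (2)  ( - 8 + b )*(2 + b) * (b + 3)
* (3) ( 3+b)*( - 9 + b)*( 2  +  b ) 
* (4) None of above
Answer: 2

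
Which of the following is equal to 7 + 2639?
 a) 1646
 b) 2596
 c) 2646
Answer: c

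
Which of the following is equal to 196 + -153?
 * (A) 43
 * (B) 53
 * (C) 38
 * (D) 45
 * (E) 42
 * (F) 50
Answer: A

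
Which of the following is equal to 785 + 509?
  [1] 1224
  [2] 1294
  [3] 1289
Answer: 2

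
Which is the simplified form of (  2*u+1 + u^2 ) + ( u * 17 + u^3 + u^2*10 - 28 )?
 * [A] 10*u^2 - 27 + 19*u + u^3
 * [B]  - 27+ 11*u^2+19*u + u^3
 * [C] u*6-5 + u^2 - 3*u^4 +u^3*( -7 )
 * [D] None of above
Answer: B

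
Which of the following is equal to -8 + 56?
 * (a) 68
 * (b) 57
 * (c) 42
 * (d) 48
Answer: d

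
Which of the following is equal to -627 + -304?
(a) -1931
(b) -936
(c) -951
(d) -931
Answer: d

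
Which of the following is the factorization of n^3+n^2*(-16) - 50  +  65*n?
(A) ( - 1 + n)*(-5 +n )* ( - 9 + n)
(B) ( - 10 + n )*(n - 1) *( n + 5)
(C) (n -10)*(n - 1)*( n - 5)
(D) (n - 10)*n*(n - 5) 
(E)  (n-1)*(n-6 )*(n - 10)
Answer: C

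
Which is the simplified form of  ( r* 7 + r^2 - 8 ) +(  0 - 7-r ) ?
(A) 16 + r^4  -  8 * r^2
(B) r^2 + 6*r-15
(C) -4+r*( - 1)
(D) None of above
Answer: B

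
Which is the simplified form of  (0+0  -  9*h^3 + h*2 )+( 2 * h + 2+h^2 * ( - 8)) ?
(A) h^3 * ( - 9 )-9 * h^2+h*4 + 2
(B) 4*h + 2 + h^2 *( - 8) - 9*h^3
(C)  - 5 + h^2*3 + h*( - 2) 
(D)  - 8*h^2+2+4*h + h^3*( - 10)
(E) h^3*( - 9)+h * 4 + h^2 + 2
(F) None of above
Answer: B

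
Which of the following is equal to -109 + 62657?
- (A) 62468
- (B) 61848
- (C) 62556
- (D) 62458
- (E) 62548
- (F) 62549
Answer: E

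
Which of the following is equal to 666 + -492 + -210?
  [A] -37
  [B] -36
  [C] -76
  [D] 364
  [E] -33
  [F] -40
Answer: B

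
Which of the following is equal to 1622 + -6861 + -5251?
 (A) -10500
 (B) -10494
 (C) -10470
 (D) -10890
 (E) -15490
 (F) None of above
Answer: F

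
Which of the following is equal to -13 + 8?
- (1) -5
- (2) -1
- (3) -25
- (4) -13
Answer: 1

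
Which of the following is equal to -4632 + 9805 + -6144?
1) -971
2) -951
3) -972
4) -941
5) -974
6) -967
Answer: 1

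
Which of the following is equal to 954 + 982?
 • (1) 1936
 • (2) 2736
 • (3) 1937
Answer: 1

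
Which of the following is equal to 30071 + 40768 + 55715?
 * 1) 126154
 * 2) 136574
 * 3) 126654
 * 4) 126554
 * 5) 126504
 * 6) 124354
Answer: 4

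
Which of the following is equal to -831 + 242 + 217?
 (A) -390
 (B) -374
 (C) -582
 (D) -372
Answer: D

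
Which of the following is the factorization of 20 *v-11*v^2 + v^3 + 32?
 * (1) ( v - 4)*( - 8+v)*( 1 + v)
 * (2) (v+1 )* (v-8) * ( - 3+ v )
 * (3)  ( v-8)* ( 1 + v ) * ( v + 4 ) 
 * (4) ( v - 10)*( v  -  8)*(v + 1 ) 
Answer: 1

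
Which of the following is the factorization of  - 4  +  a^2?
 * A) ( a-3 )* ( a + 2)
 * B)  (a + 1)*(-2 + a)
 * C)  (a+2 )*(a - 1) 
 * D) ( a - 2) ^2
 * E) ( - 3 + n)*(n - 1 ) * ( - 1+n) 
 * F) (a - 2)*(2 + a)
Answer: F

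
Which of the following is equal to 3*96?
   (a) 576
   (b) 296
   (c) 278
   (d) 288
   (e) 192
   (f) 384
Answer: d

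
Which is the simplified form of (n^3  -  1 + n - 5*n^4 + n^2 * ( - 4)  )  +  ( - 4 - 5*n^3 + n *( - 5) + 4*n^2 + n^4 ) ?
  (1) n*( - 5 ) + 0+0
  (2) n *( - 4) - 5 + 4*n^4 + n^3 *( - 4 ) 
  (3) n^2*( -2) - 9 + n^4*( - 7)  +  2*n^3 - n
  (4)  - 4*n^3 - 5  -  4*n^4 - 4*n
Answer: 4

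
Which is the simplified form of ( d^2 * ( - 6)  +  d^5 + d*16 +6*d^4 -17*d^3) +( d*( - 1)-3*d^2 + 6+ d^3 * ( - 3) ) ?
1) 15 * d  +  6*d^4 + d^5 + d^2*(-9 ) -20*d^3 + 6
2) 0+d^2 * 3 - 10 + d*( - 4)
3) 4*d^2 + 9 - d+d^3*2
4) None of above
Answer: 1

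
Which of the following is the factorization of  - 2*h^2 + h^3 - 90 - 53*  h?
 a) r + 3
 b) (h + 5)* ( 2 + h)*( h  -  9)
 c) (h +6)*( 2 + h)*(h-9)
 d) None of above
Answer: b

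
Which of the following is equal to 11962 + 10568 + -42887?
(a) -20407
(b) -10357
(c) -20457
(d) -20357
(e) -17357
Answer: d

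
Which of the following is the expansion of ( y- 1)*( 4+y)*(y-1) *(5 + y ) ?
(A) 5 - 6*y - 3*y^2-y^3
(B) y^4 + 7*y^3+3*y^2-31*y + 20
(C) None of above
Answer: B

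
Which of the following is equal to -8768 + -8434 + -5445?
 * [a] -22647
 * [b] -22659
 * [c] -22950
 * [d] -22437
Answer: a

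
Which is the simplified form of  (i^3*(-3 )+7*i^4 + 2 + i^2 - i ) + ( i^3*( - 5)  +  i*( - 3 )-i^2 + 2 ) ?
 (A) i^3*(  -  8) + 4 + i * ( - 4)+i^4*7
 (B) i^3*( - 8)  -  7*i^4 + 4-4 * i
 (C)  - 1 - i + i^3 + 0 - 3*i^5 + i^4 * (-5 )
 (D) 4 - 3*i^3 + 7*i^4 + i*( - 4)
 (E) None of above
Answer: A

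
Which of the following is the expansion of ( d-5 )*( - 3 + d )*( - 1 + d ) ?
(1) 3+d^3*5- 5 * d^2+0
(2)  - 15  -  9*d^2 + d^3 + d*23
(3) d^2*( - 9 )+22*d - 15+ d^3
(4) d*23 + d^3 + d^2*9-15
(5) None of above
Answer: 2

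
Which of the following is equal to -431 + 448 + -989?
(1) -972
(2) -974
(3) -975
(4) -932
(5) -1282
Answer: 1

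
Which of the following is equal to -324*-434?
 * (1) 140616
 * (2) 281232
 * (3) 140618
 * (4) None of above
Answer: 1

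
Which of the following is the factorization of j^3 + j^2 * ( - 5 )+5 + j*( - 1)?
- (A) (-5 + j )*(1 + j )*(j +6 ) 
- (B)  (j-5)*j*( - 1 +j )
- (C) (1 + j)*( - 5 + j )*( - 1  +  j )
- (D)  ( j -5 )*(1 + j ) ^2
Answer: C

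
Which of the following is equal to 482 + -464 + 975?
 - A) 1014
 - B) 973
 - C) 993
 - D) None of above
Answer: C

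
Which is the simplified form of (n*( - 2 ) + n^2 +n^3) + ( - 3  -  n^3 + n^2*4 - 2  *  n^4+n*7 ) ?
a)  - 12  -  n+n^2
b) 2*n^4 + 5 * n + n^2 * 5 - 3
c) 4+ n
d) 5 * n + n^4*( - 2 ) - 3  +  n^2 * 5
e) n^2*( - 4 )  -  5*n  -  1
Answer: d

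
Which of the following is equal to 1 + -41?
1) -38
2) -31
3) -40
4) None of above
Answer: 3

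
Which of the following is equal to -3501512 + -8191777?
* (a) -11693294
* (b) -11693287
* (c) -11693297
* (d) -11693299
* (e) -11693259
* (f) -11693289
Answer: f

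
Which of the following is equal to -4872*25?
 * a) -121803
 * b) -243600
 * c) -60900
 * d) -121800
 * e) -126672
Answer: d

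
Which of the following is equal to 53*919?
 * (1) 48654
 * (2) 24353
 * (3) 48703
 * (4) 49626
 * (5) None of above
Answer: 5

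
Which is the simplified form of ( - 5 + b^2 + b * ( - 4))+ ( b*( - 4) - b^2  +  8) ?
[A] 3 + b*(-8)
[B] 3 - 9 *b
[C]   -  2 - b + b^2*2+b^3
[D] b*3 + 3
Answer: A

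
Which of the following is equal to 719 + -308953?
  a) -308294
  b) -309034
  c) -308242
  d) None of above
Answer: d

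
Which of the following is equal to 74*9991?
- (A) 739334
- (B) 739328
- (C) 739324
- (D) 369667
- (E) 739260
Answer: A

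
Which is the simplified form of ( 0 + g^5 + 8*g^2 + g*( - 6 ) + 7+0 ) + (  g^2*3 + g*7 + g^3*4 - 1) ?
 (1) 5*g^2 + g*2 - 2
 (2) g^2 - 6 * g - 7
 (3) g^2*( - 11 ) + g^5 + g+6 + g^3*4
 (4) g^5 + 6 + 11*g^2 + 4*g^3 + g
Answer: 4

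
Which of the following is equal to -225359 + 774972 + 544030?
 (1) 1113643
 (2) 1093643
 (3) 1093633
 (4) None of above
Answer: 2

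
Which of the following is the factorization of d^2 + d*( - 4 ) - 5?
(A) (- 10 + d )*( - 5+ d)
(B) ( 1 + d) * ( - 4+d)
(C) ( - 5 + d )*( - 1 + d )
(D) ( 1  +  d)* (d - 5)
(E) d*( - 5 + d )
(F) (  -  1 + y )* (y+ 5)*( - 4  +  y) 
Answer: D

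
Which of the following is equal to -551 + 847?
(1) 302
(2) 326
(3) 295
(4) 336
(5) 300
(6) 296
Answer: 6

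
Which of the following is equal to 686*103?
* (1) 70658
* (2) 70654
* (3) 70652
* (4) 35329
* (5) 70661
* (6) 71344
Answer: 1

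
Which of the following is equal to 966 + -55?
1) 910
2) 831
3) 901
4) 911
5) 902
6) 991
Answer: 4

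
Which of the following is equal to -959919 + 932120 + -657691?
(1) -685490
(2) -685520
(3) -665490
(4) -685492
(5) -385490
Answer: 1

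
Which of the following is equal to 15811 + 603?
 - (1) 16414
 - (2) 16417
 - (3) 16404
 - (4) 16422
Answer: 1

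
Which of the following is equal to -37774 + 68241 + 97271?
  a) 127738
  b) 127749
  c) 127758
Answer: a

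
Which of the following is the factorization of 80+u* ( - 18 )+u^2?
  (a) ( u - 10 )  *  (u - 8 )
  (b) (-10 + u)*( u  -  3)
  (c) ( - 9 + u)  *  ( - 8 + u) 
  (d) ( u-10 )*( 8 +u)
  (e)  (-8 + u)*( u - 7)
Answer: a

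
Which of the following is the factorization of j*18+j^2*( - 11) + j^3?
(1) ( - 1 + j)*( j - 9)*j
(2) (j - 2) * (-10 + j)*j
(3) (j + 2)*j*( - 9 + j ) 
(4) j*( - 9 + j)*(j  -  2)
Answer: 4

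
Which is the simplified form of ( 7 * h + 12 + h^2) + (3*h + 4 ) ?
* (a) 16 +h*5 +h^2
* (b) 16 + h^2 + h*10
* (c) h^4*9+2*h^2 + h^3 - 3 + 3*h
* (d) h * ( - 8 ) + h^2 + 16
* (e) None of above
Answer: b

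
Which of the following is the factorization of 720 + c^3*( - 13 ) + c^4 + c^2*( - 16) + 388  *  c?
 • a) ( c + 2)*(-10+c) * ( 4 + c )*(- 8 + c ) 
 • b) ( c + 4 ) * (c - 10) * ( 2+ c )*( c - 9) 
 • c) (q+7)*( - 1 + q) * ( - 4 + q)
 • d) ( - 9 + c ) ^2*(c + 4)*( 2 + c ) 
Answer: b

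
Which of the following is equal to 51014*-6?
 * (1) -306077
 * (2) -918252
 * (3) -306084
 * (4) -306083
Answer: 3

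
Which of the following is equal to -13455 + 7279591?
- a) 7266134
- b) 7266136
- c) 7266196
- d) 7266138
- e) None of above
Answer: b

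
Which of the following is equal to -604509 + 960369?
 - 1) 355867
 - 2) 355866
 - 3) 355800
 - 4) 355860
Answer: 4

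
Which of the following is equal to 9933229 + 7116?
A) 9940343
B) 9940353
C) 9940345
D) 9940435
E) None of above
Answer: C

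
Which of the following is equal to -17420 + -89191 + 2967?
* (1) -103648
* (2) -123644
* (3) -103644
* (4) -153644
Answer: 3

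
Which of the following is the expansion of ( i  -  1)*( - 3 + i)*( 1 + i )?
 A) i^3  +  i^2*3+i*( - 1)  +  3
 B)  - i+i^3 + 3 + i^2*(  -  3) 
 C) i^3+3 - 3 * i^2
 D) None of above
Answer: B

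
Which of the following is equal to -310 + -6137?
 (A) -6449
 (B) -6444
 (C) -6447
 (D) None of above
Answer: C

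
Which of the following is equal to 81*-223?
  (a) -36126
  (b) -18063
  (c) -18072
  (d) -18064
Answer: b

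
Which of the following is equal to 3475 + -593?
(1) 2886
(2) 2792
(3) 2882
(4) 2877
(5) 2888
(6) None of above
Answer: 3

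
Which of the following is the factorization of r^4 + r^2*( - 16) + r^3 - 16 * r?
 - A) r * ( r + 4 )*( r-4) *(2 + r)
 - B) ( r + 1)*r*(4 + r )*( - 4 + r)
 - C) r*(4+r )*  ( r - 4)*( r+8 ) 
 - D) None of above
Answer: B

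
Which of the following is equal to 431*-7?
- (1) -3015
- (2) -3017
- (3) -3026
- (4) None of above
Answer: 2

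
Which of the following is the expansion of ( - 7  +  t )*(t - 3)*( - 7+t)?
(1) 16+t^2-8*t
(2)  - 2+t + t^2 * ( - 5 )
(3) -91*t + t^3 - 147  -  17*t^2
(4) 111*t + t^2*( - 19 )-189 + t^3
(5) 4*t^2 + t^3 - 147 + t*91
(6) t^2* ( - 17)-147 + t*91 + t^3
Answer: 6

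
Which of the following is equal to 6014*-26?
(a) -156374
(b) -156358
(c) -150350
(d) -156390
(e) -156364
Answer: e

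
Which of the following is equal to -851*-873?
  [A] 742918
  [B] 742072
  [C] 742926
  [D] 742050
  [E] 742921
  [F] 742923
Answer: F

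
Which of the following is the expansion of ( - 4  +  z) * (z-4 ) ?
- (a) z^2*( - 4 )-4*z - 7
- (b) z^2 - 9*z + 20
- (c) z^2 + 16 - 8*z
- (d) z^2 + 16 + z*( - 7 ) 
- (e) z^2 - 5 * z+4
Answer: c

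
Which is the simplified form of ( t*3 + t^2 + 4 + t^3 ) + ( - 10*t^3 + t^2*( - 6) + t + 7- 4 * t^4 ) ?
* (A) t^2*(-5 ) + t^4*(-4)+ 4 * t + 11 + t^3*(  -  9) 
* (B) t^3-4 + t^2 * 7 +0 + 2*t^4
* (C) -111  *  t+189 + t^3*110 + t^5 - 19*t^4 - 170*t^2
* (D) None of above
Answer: A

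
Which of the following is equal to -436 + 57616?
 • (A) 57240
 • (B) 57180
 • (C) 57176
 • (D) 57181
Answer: B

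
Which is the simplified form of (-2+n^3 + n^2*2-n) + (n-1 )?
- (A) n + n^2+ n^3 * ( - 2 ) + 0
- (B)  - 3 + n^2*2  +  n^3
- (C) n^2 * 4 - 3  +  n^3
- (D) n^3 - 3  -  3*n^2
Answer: B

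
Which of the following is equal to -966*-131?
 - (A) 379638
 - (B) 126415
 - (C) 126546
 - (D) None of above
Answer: C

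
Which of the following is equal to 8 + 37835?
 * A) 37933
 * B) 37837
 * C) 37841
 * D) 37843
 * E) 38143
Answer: D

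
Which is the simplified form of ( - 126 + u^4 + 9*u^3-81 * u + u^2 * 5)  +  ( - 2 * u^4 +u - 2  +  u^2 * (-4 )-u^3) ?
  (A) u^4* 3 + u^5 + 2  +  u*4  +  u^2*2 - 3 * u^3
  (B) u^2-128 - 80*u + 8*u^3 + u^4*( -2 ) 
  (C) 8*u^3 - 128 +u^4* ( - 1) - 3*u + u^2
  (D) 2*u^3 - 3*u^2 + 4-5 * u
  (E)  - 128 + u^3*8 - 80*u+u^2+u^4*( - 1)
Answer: E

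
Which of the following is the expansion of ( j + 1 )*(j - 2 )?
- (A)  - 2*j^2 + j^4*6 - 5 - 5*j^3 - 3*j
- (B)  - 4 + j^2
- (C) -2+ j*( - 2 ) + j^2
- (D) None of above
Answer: D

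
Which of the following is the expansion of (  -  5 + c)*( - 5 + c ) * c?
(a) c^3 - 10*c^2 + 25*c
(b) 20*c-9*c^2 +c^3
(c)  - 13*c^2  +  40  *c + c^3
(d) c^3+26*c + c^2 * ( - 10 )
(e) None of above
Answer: a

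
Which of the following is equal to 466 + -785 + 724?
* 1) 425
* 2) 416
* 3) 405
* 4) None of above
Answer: 3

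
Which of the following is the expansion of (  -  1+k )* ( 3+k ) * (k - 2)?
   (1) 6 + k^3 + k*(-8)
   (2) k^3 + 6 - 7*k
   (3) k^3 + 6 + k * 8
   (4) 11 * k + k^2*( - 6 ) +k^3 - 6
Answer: 2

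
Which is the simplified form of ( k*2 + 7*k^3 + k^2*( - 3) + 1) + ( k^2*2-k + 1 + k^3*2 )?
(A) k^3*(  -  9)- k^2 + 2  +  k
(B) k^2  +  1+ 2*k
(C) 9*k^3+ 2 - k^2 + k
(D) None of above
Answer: C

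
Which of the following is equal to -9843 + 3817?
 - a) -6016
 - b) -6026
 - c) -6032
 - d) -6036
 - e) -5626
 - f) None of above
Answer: b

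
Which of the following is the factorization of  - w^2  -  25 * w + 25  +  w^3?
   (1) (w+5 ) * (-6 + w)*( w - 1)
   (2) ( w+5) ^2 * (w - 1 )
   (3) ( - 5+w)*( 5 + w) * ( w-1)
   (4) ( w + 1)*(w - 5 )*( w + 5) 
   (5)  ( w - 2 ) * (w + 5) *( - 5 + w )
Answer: 3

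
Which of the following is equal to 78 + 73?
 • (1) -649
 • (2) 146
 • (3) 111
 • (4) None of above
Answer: 4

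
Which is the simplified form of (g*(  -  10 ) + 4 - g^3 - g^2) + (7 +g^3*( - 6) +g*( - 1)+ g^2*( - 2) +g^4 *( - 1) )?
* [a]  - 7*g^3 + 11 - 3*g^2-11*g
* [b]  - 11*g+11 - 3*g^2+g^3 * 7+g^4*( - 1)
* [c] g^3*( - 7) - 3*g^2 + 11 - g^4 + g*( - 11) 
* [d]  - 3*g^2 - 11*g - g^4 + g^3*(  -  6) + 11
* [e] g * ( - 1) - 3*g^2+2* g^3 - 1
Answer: c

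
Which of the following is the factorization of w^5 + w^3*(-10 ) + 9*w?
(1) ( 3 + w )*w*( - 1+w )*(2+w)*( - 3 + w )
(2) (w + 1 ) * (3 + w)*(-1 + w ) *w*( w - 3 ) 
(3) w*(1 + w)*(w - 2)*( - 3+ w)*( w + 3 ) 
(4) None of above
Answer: 2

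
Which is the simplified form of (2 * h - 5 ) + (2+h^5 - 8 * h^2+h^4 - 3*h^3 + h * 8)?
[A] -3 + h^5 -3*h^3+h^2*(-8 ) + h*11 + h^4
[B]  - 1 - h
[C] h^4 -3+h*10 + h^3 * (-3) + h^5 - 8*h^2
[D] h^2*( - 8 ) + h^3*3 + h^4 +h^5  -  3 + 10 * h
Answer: C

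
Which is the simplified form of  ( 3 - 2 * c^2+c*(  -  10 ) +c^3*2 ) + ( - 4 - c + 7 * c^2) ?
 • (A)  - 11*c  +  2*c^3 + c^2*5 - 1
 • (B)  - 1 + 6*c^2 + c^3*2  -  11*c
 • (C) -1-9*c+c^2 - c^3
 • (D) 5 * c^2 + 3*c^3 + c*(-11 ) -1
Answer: A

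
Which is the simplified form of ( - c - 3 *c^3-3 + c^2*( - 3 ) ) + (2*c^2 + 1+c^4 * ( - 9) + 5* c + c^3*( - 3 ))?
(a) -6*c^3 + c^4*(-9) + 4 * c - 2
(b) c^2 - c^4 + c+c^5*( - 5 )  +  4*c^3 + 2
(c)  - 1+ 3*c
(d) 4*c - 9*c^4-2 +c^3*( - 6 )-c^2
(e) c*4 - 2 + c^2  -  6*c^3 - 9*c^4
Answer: d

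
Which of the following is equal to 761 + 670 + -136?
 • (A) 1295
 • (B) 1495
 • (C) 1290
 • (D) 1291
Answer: A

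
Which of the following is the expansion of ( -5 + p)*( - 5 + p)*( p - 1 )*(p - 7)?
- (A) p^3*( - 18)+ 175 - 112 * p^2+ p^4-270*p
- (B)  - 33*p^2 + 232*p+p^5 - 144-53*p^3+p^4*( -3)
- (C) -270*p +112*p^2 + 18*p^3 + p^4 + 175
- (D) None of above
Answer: D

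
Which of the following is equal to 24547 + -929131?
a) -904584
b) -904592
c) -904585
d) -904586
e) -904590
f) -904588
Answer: a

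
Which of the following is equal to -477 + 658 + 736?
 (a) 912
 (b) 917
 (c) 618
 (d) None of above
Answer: b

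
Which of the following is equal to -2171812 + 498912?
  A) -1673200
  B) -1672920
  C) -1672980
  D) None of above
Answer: D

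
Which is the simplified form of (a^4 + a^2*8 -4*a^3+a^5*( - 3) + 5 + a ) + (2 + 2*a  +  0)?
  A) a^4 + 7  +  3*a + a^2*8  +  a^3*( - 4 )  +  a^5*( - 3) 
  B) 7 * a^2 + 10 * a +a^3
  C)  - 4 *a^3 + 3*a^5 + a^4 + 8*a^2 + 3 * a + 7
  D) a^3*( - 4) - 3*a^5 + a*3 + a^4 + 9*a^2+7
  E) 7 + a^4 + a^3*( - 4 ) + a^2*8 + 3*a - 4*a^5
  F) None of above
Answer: A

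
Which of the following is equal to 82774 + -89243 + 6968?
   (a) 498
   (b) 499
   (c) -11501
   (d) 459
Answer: b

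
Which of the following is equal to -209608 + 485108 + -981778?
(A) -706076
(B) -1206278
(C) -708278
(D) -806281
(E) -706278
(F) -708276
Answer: E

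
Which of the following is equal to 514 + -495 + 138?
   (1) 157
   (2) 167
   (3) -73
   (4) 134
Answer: 1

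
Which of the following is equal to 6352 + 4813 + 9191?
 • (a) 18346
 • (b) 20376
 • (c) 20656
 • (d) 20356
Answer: d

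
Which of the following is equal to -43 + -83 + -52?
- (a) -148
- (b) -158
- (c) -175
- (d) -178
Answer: d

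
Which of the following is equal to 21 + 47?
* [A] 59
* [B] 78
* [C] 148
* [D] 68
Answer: D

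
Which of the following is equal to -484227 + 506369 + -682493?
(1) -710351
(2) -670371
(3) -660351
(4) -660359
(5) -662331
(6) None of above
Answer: 3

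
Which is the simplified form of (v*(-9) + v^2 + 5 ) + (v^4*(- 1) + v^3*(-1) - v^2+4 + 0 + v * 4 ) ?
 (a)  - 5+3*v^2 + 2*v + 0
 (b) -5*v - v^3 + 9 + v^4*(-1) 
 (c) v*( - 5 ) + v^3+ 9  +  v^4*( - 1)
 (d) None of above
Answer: b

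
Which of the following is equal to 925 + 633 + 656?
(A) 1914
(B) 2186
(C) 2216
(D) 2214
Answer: D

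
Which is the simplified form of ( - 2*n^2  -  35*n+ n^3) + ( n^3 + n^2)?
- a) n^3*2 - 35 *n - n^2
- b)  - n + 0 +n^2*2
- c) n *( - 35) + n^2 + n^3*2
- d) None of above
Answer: a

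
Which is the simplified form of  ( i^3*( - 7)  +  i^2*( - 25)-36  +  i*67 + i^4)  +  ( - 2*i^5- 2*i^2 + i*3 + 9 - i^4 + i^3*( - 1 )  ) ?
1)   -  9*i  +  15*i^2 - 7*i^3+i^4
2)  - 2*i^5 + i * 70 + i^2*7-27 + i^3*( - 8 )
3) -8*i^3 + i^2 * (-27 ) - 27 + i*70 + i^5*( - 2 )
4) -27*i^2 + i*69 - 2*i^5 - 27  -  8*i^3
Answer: 3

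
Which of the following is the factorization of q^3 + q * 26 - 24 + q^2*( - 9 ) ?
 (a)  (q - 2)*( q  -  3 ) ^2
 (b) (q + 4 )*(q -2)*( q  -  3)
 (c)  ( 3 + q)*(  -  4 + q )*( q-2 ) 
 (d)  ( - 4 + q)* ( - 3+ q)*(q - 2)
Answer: d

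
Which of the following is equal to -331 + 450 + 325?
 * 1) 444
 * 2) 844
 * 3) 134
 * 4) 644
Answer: 1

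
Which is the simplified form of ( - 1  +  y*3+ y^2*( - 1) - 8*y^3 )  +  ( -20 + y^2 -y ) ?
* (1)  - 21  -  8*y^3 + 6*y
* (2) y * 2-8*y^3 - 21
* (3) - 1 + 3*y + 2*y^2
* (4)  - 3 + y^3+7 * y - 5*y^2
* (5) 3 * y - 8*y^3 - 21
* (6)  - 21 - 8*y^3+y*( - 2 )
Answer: 2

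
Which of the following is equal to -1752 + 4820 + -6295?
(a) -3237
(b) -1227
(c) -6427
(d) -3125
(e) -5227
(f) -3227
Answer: f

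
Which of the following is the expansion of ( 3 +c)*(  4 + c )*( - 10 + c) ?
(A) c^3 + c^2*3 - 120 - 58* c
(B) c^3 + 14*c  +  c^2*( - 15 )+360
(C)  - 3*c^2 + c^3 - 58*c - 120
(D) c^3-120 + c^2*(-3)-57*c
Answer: C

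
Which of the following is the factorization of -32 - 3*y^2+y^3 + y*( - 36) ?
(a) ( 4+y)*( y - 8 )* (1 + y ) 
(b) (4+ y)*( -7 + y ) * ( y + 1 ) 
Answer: a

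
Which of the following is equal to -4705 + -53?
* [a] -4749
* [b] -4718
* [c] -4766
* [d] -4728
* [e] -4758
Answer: e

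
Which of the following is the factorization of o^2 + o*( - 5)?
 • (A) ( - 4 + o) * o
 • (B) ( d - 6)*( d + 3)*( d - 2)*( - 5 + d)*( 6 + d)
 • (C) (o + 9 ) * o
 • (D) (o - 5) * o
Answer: D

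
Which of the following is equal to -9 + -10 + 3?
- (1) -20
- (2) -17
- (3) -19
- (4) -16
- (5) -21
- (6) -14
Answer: 4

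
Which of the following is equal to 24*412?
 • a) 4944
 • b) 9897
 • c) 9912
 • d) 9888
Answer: d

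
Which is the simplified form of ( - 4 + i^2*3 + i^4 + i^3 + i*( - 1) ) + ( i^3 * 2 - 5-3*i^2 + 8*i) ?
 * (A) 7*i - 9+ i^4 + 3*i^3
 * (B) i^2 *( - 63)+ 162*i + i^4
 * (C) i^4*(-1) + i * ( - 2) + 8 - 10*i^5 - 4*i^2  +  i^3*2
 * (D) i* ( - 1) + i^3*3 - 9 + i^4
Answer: A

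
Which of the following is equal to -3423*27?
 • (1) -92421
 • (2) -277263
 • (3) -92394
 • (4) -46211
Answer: 1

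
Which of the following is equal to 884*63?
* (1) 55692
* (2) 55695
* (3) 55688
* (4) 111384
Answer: 1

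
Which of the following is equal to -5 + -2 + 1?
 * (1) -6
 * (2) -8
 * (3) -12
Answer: 1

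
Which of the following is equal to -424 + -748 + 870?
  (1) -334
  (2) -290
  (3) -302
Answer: 3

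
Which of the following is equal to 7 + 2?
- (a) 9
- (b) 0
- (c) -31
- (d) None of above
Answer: a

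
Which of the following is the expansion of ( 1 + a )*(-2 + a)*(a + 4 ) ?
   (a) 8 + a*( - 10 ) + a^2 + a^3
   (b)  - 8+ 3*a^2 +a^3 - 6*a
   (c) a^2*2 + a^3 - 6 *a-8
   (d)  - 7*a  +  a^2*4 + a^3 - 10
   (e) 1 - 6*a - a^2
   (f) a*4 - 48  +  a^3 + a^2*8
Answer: b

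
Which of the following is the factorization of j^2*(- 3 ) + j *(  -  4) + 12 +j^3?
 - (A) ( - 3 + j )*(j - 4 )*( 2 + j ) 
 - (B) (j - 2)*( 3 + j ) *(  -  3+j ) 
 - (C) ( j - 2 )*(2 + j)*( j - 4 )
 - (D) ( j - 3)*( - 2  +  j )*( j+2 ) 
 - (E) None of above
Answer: D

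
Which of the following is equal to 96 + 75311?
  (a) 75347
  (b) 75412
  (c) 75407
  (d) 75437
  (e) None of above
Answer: c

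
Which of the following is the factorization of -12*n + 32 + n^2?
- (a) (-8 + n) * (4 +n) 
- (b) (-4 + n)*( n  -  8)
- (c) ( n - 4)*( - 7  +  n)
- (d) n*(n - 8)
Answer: b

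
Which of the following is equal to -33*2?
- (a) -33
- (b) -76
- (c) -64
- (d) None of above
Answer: d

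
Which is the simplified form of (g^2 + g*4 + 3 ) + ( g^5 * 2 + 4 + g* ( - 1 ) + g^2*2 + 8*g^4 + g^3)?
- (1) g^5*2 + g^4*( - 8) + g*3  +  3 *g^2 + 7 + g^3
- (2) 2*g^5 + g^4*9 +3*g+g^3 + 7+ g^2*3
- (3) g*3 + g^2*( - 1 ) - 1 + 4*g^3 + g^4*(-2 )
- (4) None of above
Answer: 4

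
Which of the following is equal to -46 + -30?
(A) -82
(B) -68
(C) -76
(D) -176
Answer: C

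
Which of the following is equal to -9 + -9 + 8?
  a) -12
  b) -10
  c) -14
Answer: b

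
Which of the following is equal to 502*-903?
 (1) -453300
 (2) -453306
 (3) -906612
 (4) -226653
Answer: 2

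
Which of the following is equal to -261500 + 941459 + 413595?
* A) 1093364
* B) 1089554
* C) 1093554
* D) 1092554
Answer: C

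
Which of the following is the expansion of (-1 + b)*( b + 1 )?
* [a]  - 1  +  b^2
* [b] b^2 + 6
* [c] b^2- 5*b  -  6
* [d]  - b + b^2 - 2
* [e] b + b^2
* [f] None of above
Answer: a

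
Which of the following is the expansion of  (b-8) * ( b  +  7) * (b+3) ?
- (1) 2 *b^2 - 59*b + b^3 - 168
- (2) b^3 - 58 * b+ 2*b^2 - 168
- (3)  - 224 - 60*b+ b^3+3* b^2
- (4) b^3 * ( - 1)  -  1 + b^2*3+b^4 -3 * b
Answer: 1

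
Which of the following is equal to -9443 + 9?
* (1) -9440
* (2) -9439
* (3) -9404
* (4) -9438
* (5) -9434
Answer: 5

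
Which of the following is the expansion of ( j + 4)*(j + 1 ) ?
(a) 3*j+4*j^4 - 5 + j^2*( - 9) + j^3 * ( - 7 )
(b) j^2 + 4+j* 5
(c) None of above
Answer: b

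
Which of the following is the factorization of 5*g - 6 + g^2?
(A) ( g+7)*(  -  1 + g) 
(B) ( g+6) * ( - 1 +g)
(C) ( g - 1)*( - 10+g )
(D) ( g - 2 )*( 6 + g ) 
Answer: B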